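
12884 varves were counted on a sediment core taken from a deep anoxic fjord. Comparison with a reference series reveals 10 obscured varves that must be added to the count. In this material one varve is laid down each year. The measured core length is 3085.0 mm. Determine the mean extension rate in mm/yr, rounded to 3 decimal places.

0.239 mm/yr

After corrections the count is 12884 + 10 = 12894 varves.
3085.0 mm over 12894 years gives 3085.0 / 12894 ≈ 0.239 mm/yr.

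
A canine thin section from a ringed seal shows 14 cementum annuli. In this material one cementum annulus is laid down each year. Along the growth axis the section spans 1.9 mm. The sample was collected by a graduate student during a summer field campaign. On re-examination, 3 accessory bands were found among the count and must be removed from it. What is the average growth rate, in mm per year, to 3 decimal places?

Correcting the raw count gives 14 − 3 = 11 true cementum annuli.
Mean rate = 1.9 mm / 11 years ≈ 0.173 mm per year.

0.173 mm per year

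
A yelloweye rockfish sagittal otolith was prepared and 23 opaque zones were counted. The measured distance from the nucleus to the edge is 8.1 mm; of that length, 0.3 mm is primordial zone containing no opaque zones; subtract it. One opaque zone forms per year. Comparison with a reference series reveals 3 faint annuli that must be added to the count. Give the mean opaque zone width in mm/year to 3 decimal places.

True opaque zone count = 23 + 3 = 26.
Net length = 8.1 − 0.3 = 7.8 mm.
Extension rate ≈ 7.8 / 26 = 0.300 mm/year.

0.300 mm/year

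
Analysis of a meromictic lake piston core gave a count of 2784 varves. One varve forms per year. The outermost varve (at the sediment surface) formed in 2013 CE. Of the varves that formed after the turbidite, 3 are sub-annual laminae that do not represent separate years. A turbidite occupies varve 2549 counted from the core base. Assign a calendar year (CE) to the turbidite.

1781 CE

Between varve 2549 and the sediment surface there are 2784 − 2549 = 235 varves.
Excluding 3 false varves: 235 − 3 = 232.
2013 − 232 = 1781 CE.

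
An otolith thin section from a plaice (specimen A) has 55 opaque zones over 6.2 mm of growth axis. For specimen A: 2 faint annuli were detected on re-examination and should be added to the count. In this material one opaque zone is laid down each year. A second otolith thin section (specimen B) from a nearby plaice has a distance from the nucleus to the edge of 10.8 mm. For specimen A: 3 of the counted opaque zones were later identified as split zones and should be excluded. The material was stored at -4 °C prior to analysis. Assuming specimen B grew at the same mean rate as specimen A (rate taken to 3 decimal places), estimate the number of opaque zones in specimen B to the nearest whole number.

Specimen A: adjusted count: 55 − 3 + 2 = 54 opaque zones.
A: Mean rate = 6.2 mm / 54 years ≈ 0.115 mm/yr.
B spans 10.8 / 0.115 = 93.91 years ≈ 94 opaque zones.

94 opaque zones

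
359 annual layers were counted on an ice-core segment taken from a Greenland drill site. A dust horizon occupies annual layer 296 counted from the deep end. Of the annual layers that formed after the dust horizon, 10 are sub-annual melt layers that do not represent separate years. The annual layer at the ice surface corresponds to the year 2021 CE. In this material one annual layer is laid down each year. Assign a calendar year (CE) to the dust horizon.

The dust horizon sits at annual layer 296 from the deep end, so 359 − 296 = 63 annual layers formed after it.
Excluding 10 false annual layers: 63 − 10 = 53.
The annual layer at the ice surface is 2021 CE, so the dust horizon dates to 2021 − 53 = 1968 CE.

1968 CE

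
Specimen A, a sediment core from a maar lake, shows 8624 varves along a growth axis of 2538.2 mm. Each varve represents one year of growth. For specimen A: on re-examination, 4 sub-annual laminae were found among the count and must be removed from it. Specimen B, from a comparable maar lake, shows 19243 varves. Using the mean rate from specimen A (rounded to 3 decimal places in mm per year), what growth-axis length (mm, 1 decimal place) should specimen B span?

Specimen A: adjusted count: 8624 − 4 = 8620 varves.
A: 2538.2 mm over 8620 years gives 2538.2 / 8620 ≈ 0.294 mm/year.
B's length ≈ 0.294 × 19243 = 5657.4 mm.

5657.4 mm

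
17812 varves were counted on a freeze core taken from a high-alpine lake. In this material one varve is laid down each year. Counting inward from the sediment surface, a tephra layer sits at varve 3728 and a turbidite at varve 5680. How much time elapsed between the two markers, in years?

5680 − 3728 = 1952 varves lie between the two events.
That is 1952 years at one varve per year.

1952 years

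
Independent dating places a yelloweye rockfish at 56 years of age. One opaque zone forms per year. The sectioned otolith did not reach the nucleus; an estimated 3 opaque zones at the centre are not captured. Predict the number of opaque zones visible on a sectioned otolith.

53 opaque zones

One opaque zone per year gives 56 opaque zones over 56 years.
Less the 3 uncaptured opaque zones: 56 − 3 = 53.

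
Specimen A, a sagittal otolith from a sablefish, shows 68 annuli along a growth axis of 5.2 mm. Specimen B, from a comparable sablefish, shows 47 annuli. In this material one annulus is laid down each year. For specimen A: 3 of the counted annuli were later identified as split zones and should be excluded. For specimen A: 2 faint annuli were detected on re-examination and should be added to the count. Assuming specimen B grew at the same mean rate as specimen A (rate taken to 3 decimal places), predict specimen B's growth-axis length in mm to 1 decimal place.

Specimen A: true annulus count = 68 − 3 + 2 = 67.
A: 5.2 mm over 67 years gives 5.2 / 67 ≈ 0.078 mm/year.
For B, 0.078 mm/year × 47 years = 3.7 mm.

3.7 mm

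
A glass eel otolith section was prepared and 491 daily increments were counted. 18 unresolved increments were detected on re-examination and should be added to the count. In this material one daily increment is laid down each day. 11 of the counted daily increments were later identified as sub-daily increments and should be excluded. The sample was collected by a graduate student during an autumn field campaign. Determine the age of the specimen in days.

Correcting the raw count gives 491 − 11 + 18 = 498 true daily increments.
One daily increment per day makes the duration 498 days.

498 days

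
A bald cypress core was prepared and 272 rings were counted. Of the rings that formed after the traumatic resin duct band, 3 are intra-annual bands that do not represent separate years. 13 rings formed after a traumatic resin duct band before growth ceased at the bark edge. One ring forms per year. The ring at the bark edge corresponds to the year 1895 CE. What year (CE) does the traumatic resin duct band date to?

13 rings formed after the traumatic resin duct band.
13 − 3 false = 10 true rings after the traumatic resin duct band.
The ring at the bark edge is 1895 CE, so the traumatic resin duct band dates to 1895 − 10 = 1885 CE.

1885 CE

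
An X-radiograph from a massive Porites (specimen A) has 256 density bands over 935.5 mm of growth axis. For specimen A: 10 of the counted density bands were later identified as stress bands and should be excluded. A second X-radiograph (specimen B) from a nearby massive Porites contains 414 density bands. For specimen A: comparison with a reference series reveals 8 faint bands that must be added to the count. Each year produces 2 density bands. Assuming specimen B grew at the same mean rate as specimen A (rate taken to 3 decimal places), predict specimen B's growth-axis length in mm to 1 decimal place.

1524.8 mm

Specimen A: after corrections the count is 256 − 10 + 8 = 254 density bands.
Specimen A: dividing by 2 density bands per year: 254 / 2 = 127 years.
A: Extension rate ≈ 935.5 / 127 = 7.366 mm/year.
Specimen B: 414 density bands at 2 per year is 414 / 2 = 207 years. Length of B = 7.366 × 207 = 1524.8 mm.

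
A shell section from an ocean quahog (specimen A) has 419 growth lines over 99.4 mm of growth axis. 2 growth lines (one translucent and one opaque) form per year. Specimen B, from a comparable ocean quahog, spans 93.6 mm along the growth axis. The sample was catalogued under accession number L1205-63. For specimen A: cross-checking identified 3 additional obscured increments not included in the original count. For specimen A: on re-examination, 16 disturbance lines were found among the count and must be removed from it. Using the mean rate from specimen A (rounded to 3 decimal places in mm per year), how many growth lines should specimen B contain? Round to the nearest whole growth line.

382 growth lines

Specimen A: after corrections the count is 419 − 16 + 3 = 406 growth lines.
Specimen A: dividing by 2 growth lines per year: 406 / 2 = 203 years.
A: Extension rate ≈ 99.4 / 203 = 0.490 mm/yr.
Specimen B: 93.6 mm / 0.490 mm per year = 191.02 years; at 2 growth lines per year that is 191.02 × 2 ≈ 382 growth lines.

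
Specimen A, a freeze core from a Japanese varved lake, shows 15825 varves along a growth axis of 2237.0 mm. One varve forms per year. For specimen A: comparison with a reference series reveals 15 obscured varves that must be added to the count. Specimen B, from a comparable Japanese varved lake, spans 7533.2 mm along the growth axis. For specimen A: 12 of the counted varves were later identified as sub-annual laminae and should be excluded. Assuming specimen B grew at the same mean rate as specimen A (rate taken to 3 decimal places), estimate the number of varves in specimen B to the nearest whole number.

Specimen A: after corrections the count is 15825 − 12 + 15 = 15828 varves.
A: 2237.0 mm over 15828 years gives 2237.0 / 15828 ≈ 0.141 mm per year.
B spans 7533.2 / 0.141 = 53426.95 years ≈ 53427 varves.

53427 varves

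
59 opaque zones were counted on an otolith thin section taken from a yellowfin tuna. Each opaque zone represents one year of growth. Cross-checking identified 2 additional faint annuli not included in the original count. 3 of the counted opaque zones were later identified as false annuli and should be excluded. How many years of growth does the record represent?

True opaque zone count = 59 − 3 + 2 = 58.
At one opaque zone per year, that is 58 years.

58 years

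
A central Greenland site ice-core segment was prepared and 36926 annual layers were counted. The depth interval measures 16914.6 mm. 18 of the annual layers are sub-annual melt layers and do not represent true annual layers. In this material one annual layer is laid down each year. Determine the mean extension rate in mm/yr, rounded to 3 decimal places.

Adjusted count: 36926 − 18 = 36908 annual layers.
16914.6 mm over 36908 years gives 16914.6 / 36908 ≈ 0.458 mm/yr.

0.458 mm/yr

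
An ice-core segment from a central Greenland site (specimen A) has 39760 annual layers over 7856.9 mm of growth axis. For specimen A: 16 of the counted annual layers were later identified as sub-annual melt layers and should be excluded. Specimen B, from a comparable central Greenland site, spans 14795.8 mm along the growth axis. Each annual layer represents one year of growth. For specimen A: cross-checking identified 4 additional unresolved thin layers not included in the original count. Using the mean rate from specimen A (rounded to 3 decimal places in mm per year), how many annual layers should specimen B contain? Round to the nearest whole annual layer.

74726 annual layers

Specimen A: true annual layer count = 39760 − 16 + 4 = 39748.
A: Extension rate ≈ 7856.9 / 39748 = 0.198 mm/yr.
For B, 14795.8 / 0.198 = 74726.26 years ≈ 74726 annual layers.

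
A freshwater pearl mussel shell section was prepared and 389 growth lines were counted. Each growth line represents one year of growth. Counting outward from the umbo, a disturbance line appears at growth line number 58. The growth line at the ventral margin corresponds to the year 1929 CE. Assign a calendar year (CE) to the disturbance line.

The disturbance line sits at growth line 58 from the umbo, so 389 − 58 = 331 growth lines formed after it.
Counting back 331 years from 1929 CE places the disturbance line in 1929 − 331 = 1598 CE.

1598 CE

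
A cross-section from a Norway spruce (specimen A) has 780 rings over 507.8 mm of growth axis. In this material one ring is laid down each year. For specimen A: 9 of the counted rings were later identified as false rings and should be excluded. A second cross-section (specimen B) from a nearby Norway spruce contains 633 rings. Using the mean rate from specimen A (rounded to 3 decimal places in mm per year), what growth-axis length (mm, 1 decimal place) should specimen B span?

Specimen A: adjusted count: 780 − 9 = 771 rings.
A: Extension rate ≈ 507.8 / 771 = 0.659 mm per year.
Length of B = 0.659 × 633 = 417.1 mm.

417.1 mm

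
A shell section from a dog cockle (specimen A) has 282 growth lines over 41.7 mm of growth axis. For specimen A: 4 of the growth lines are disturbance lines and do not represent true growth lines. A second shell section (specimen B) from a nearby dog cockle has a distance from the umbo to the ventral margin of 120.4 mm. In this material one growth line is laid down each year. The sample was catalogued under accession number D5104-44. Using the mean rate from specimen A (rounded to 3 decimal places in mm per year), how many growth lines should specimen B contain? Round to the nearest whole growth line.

Specimen A: correcting the raw count gives 282 − 4 = 278 true growth lines.
A: Mean rate = 41.7 mm / 278 years ≈ 0.150 mm/year.
For B, 120.4 / 0.150 = 802.67 years ≈ 803 growth lines.

803 growth lines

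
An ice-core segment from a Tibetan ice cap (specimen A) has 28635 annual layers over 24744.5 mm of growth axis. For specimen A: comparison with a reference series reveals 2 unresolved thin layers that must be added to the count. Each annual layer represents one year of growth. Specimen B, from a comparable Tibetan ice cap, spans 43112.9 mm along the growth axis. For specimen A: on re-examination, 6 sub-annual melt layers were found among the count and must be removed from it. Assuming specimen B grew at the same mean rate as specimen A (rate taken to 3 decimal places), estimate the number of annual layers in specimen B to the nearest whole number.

49899 annual layers

Specimen A: adjusted count: 28635 − 6 + 2 = 28631 annual layers.
A: Mean rate = 24744.5 mm / 28631 years ≈ 0.864 mm/year.
Specimen B: 43112.9 mm / 0.864 mm per year = 49899.19 years ≈ 49899 annual layers.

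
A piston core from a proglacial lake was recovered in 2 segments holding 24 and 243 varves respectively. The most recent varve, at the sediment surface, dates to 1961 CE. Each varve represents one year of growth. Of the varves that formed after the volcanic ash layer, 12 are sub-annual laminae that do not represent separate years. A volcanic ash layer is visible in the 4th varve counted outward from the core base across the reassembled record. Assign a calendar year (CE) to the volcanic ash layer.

1710 CE

Total varves = 24 + 243 = 267.
267 − 4 = 263 varves lie beyond the volcanic ash layer toward the sediment surface.
Removing the 12 false varves leaves 263 − 12 = 251 true varves beyond the volcanic ash layer.
The varve at the sediment surface is 1961 CE, so the volcanic ash layer dates to 1961 − 251 = 1710 CE.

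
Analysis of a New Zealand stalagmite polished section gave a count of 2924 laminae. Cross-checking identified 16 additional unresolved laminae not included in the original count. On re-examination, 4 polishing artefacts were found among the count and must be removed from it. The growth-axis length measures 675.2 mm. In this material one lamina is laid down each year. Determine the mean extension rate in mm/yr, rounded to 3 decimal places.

0.230 mm/yr

After corrections the count is 2924 − 4 + 16 = 2936 laminae.
Mean rate = 675.2 mm / 2936 years ≈ 0.230 mm/yr.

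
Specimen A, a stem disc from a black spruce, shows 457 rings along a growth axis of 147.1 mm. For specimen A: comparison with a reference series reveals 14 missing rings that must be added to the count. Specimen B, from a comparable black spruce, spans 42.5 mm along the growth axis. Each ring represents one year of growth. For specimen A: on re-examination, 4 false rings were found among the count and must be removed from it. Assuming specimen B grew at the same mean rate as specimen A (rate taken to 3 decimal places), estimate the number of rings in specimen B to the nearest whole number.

Specimen A: after corrections the count is 457 − 4 + 14 = 467 rings.
A: Extension rate ≈ 147.1 / 467 = 0.315 mm per year.
Specimen B: 42.5 mm / 0.315 mm per year = 134.92 years ≈ 135 rings.

135 rings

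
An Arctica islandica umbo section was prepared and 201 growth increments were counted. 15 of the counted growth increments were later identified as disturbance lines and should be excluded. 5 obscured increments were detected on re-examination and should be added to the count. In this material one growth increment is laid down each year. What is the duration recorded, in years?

191 yr

True growth increment count = 201 − 15 + 5 = 191.
At one growth increment per year, that is 191 years.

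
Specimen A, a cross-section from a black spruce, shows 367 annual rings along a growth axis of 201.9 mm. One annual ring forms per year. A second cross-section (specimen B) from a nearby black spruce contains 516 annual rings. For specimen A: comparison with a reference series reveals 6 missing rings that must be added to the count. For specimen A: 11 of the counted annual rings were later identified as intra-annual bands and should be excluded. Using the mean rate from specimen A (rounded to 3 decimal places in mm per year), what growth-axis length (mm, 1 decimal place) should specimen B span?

Specimen A: after corrections the count is 367 − 11 + 6 = 362 annual rings.
A: 201.9 mm over 362 years gives 201.9 / 362 ≈ 0.558 mm/yr.
B's length ≈ 0.558 × 516 = 287.9 mm.

287.9 mm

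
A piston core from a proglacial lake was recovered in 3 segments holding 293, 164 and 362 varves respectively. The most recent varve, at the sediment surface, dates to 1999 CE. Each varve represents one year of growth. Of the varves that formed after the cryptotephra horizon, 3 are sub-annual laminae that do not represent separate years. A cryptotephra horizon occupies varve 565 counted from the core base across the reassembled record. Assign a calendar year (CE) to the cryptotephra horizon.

Total varves = 293 + 164 + 362 = 819.
The cryptotephra horizon sits at varve 565 from the core base, so 819 − 565 = 254 varves formed after it.
254 − 3 false = 251 true varves after the cryptotephra horizon.
1999 − 251 = 1748 CE.

1748 CE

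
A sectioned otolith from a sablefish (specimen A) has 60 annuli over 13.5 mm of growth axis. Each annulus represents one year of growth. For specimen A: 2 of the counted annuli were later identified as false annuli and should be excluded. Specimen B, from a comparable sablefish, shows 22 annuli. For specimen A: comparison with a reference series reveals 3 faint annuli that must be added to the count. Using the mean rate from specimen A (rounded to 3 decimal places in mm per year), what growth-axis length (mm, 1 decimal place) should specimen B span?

4.9 mm

Specimen A: correcting the raw count gives 60 − 2 + 3 = 61 true annuli.
A: Mean rate = 13.5 mm / 61 years ≈ 0.221 mm/year.
B's length ≈ 0.221 × 22 = 4.9 mm.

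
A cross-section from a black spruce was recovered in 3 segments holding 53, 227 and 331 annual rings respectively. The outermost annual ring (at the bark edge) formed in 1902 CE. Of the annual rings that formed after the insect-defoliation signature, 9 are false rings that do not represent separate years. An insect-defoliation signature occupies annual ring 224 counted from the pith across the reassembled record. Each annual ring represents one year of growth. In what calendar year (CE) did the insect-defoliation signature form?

1524 CE

Total annual rings = 53 + 227 + 331 = 611.
611 − 224 = 387 annual rings lie beyond the insect-defoliation signature toward the bark edge.
387 − 9 false = 378 true annual rings after the insect-defoliation signature.
1902 − 378 = 1524 CE.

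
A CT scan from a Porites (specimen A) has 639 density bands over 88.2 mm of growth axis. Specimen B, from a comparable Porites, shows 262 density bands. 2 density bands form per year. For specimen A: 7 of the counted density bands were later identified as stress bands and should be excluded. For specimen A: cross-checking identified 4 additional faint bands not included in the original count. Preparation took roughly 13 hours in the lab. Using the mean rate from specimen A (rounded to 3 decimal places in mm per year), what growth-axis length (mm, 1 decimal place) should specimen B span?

36.3 mm

Specimen A: adjusted count: 639 − 7 + 4 = 636 density bands.
Specimen A: 636 density bands at 2 per year is 636 / 2 = 318 years.
A: 88.2 mm over 318 years gives 88.2 / 318 ≈ 0.277 mm/yr.
Specimen B: with 2 density bands per year, 262 / 2 = 131 years. Length of B = 0.277 × 131 = 36.3 mm.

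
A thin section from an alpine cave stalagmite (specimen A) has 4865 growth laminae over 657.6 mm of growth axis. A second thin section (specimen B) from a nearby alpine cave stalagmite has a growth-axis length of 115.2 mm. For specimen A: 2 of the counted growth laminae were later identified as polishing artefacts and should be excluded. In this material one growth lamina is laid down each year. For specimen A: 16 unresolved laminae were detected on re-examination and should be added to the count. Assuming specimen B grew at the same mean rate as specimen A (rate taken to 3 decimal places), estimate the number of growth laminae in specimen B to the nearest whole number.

Specimen A: true growth lamina count = 4865 − 2 + 16 = 4879.
A: Extension rate ≈ 657.6 / 4879 = 0.135 mm/year.
For B, 115.2 / 0.135 = 853.33 years ≈ 853 growth laminae.

853 growth laminae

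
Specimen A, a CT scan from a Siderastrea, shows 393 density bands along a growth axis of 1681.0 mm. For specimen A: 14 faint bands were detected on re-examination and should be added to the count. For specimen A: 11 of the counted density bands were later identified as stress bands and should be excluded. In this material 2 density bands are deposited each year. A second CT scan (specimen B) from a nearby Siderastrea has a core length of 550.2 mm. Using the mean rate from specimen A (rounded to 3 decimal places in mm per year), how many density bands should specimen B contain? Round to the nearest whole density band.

Specimen A: true density band count = 393 − 11 + 14 = 396.
Specimen A: with 2 density bands per year, 396 / 2 = 198 years.
A: 1681.0 mm over 198 years gives 1681.0 / 198 ≈ 8.490 mm/yr.
Specimen B: 550.2 mm / 8.490 mm per year = 64.81 years; at 2 density bands per year that is 64.81 × 2 ≈ 130 density bands.

130 density bands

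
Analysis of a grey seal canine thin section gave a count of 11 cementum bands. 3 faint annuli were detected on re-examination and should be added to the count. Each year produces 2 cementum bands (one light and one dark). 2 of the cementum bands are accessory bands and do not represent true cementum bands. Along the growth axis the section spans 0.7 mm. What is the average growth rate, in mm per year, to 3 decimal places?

0.117 mm per year

Adjusted count: 11 − 2 + 3 = 12 cementum bands.
With 2 cementum bands per year, 12 / 2 = 6 years.
Extension rate ≈ 0.7 / 6 = 0.117 mm per year.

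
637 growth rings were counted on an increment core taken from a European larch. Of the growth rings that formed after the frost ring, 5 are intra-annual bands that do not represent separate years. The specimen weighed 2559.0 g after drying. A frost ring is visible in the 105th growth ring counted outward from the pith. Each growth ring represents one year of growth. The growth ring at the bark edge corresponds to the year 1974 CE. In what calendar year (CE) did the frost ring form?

1447 CE

Between growth ring 105 and the bark edge there are 637 − 105 = 532 growth rings.
Removing the 5 false growth rings leaves 532 − 5 = 527 true growth rings beyond the frost ring.
Counting back 527 years from 1974 CE places the frost ring in 1974 − 527 = 1447 CE.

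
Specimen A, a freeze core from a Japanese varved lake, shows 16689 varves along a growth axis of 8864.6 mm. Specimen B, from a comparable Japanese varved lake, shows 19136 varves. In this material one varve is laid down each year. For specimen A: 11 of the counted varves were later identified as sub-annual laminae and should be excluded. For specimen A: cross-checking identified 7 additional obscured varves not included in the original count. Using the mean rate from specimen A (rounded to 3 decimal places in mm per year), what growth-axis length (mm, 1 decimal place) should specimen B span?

Specimen A: adjusted count: 16689 − 11 + 7 = 16685 varves.
A: 8864.6 mm over 16685 years gives 8864.6 / 16685 ≈ 0.531 mm/year.
Length of B = 0.531 × 19136 = 10161.2 mm.

10161.2 mm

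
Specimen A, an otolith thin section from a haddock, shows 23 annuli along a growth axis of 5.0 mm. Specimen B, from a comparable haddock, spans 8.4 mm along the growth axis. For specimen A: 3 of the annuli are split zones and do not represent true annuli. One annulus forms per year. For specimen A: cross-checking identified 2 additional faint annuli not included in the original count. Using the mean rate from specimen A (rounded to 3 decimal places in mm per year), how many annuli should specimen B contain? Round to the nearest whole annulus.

Specimen A: true annulus count = 23 − 3 + 2 = 22.
A: 5.0 mm over 22 years gives 5.0 / 22 ≈ 0.227 mm per year.
Specimen B: 8.4 mm / 0.227 mm per year = 37.00 years ≈ 37 annuli.

37 annuli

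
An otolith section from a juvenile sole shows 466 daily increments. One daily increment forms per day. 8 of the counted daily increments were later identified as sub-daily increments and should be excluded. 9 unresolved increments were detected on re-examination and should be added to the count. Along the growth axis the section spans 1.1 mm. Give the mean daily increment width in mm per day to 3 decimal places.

0.002 mm per day

True daily increment count = 466 − 8 + 9 = 467.
Extension rate ≈ 1.1 / 467 = 0.002 mm per day.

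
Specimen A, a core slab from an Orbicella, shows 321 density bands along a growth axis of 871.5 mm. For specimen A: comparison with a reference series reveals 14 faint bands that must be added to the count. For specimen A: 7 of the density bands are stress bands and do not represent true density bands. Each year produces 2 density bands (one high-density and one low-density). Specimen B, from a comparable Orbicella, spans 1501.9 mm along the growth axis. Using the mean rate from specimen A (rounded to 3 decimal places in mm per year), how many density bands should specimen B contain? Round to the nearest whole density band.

565 density bands

Specimen A: adjusted count: 321 − 7 + 14 = 328 density bands.
Specimen A: dividing by 2 density bands per year: 328 / 2 = 164 years.
A: Extension rate ≈ 871.5 / 164 = 5.314 mm per year.
B spans 1501.9 / 5.314 = 282.63 years; at 2 density bands per year that is 282.63 × 2 ≈ 565 density bands.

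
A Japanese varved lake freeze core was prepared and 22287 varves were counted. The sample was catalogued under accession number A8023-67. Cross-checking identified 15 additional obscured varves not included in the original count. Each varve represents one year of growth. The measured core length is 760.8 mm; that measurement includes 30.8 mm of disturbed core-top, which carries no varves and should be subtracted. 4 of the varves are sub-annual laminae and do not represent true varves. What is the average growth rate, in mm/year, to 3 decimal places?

0.033 mm/year

Correcting the raw count gives 22287 − 4 + 15 = 22298 true varves.
Net length = 760.8 − 30.8 = 730.0 mm.
Mean rate = 730.0 mm / 22298 years ≈ 0.033 mm/year.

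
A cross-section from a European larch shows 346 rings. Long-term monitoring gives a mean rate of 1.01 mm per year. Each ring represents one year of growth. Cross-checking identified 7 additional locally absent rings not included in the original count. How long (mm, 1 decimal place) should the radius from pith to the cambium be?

356.5 mm

After corrections the count is 346 + 7 = 353 rings.
353 years at 1.01 mm/year gives 1.01 × 353 = 356.5 mm.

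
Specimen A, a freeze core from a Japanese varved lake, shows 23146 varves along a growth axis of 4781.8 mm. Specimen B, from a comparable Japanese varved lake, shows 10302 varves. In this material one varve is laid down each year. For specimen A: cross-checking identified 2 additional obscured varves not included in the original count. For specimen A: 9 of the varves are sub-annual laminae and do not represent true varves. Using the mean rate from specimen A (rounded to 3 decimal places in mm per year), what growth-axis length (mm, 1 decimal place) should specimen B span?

2132.5 mm

Specimen A: after corrections the count is 23146 − 9 + 2 = 23139 varves.
A: 4781.8 mm over 23139 years gives 4781.8 / 23139 ≈ 0.207 mm/yr.
Length of B = 0.207 × 10302 = 2132.5 mm.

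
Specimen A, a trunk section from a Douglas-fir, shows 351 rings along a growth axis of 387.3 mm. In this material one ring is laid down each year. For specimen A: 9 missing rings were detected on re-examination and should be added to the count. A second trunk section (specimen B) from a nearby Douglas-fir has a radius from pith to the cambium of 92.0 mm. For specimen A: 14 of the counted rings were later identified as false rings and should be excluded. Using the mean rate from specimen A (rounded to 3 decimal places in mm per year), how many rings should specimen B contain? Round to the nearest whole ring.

82 rings

Specimen A: after corrections the count is 351 − 14 + 9 = 346 rings.
A: 387.3 mm over 346 years gives 387.3 / 346 ≈ 1.119 mm per year.
Specimen B: 92.0 mm / 1.119 mm per year = 82.22 years ≈ 82 rings.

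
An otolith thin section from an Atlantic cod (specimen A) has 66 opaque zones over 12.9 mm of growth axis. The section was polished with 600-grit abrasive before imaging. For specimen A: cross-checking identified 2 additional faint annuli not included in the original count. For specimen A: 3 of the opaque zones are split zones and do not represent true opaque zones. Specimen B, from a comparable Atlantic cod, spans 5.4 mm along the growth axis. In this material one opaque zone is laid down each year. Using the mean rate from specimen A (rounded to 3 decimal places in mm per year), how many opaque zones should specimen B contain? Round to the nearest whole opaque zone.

27 opaque zones

Specimen A: true opaque zone count = 66 − 3 + 2 = 65.
A: Extension rate ≈ 12.9 / 65 = 0.198 mm/yr.
For B, 5.4 / 0.198 = 27.27 years ≈ 27 opaque zones.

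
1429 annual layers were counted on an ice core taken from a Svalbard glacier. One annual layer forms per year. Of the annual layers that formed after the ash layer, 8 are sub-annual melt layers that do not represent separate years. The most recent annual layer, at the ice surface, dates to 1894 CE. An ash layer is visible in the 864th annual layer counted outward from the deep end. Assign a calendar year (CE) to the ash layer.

1337 CE

Between annual layer 864 and the ice surface there are 1429 − 864 = 565 annual layers.
565 − 8 false = 557 true annual layers after the ash layer.
The annual layer at the ice surface is 1894 CE, so the ash layer dates to 1894 − 557 = 1337 CE.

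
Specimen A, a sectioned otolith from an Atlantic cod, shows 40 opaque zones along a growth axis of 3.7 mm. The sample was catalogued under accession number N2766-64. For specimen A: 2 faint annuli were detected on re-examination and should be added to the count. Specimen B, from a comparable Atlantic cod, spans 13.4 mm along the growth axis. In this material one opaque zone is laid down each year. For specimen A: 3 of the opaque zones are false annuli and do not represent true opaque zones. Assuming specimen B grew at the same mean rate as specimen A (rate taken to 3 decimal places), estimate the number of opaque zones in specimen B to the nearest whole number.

Specimen A: adjusted count: 40 − 3 + 2 = 39 opaque zones.
A: 3.7 mm over 39 years gives 3.7 / 39 ≈ 0.095 mm/year.
Specimen B: 13.4 mm / 0.095 mm per year = 141.05 years ≈ 141 opaque zones.

141 opaque zones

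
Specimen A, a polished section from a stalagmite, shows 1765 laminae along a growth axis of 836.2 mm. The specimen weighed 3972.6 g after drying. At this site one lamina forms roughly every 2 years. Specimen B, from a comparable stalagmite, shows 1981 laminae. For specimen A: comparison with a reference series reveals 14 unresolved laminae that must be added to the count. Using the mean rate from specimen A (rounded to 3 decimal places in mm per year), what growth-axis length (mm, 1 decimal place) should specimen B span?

931.1 mm

Specimen A: adjusted count: 1765 + 14 = 1779 laminae.
Specimen A: 1779 laminae at 2 years each span 1779 × 2 = 3558 years.
A: Mean rate = 836.2 mm / 3558 years ≈ 0.235 mm/yr.
Specimen B: 1981 laminae at 2 years each span 1981 × 2 = 3962 years. Length of B = 0.235 × 3962 = 931.1 mm.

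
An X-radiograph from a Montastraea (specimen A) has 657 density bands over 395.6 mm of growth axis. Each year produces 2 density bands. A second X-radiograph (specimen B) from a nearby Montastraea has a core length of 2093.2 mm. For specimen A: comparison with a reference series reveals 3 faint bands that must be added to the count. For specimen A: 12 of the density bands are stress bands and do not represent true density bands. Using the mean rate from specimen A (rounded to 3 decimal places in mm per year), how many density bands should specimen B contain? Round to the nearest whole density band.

3429 density bands

Specimen A: correcting the raw count gives 657 − 12 + 3 = 648 true density bands.
Specimen A: dividing by 2 density bands per year: 648 / 2 = 324 years.
A: Extension rate ≈ 395.6 / 324 = 1.221 mm/year.
For B, 2093.2 / 1.221 = 1714.33 years; at 2 density bands per year that is 1714.33 × 2 ≈ 3429 density bands.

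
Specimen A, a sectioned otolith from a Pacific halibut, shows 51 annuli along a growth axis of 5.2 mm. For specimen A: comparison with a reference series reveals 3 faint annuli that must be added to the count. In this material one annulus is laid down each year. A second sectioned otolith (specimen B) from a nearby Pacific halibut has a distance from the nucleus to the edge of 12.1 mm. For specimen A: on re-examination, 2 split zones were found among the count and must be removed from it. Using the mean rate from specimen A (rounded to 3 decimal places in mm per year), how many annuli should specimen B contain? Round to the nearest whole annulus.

121 annuli

Specimen A: adjusted count: 51 − 2 + 3 = 52 annuli.
A: Extension rate ≈ 5.2 / 52 = 0.100 mm/year.
B spans 12.1 / 0.100 = 121.00 years ≈ 121 annuli.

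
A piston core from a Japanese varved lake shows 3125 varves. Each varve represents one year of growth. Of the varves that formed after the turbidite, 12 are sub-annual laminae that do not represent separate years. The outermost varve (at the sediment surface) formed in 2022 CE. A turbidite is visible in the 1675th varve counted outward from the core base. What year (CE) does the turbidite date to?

584 CE

Between varve 1675 and the sediment surface there are 3125 − 1675 = 1450 varves.
1450 − 12 false = 1438 true varves after the turbidite.
2022 − 1438 = 584 CE.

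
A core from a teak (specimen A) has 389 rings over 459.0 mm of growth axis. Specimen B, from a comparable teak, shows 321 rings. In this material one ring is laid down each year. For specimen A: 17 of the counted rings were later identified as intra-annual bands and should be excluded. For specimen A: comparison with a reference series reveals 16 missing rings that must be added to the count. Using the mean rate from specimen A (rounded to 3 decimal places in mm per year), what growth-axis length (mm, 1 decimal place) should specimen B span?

379.7 mm

Specimen A: correcting the raw count gives 389 − 17 + 16 = 388 true rings.
A: Mean rate = 459.0 mm / 388 years ≈ 1.183 mm per year.
For B, 1.183 mm/year × 321 years = 379.7 mm.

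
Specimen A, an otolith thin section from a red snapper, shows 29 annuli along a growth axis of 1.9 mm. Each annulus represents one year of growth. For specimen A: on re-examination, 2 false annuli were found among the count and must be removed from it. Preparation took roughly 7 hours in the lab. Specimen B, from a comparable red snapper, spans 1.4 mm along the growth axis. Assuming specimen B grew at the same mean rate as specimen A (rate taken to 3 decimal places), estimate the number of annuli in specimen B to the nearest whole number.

Specimen A: adjusted count: 29 − 2 = 27 annuli.
A: Extension rate ≈ 1.9 / 27 = 0.070 mm/year.
For B, 1.4 / 0.070 = 20.00 years ≈ 20 annuli.

20 annuli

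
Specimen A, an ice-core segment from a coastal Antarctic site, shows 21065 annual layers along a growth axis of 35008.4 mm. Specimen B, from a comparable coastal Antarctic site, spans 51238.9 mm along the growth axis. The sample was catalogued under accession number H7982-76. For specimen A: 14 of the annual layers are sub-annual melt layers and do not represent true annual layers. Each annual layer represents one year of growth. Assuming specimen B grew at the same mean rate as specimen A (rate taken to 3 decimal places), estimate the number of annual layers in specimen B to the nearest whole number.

30811 annual layers

Specimen A: adjusted count: 21065 − 14 = 21051 annual layers.
A: 35008.4 mm over 21051 years gives 35008.4 / 21051 ≈ 1.663 mm per year.
B spans 51238.9 / 1.663 = 30811.12 years ≈ 30811 annual layers.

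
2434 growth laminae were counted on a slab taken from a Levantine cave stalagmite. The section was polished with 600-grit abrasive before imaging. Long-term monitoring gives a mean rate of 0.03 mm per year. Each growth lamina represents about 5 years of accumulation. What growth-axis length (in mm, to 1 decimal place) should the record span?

365.1 mm

Multiplying by 5 years per growth lamina: 2434 × 5 = 12170 years.
Predicted length = 0.03 mm/year × 12170 years = 365.1 mm.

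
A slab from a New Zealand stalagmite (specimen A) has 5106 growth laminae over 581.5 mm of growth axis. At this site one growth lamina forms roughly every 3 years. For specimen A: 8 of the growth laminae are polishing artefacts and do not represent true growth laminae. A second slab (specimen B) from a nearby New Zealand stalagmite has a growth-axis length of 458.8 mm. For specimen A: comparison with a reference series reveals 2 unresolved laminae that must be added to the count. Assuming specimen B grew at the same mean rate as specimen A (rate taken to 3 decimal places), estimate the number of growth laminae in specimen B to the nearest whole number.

4025 growth laminae

Specimen A: true growth lamina count = 5106 − 8 + 2 = 5100.
Specimen A: at 3 years per growth lamina, 5100 × 3 = 15300 years.
A: 581.5 mm over 15300 years gives 581.5 / 15300 ≈ 0.038 mm/yr.
Specimen B: 458.8 mm / 0.038 mm per year = 12073.68 years; at 3 years per growth lamina that is 12073.68 / 3 ≈ 4025 growth laminae.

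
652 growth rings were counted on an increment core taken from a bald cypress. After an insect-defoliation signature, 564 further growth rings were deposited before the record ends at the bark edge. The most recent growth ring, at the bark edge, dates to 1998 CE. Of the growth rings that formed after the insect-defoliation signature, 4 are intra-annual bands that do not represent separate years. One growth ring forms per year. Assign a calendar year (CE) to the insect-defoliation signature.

564 growth rings post-date the insect-defoliation signature.
Excluding 4 false growth rings: 564 − 4 = 560.
1998 − 560 = 1438 CE.

1438 CE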